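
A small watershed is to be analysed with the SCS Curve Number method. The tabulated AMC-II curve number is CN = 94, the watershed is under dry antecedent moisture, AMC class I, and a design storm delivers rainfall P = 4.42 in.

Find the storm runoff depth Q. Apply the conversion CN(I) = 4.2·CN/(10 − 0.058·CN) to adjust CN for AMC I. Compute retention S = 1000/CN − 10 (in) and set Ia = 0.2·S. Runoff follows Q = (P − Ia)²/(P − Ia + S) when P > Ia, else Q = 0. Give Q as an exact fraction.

Q = 4584508681/1525063050 in ≈ 3.006 in

Dry (AMC I): CN(I) = 4.2·94/(10 − 0.058·94) = (1974/5)/(1137/250) = 32900/379 ≈ 86.807
S = 1000/(32900/379) − 10 = 500/329 in ≈ 1.520 in
Ia = 0.2S: 0.2·1.520 = 0.304 in (exactly 100/329)
Since P=4.420 > Ia=0.304: effective rainfall P−Ia = 67709/16450 in
Runoff Q = (P−Ia)²/(P−Ia+S) = (4.116)²/(4.116+1.520) = 4584508681/1525063050 ≈ 3.006 in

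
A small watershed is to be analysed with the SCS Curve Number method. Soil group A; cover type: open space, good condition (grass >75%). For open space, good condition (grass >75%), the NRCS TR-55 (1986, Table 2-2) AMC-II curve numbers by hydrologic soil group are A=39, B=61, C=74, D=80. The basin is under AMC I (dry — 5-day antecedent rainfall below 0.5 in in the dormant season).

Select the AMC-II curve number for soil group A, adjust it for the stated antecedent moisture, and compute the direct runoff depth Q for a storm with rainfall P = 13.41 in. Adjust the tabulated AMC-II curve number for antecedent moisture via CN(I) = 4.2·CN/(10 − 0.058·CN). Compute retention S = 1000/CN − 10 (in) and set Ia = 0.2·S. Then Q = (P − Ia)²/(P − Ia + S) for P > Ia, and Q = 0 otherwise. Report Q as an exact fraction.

Q = 238416381841/289785050100 in ≈ 0.823 in

NRCS table: open space, good condition (grass >75%), soil group A → CN(II) = 39
Dry (AMC I): CN(I) = 4.2·39/(10 − 0.058·39) = (819/5)/(3869/500) = 81900/3869 ≈ 21.168
Retention S: 1000/CN − 10 with CN=21.168 → S = 30500/819 ≈ 37.241 in
Ia = 0.2S: 0.2·37.241 = 7.448 in (exactly 6100/819)
Excess rainfall: 13.410 − 7.448 = 5.962 in; P > Ia so Q > 0
Q = (488279/81900)²/((488279/81900) + 30500/819) = (238416381841/6707610000)/(3538279/81900) = 238416381841/289785050100 in ≈ 0.823 in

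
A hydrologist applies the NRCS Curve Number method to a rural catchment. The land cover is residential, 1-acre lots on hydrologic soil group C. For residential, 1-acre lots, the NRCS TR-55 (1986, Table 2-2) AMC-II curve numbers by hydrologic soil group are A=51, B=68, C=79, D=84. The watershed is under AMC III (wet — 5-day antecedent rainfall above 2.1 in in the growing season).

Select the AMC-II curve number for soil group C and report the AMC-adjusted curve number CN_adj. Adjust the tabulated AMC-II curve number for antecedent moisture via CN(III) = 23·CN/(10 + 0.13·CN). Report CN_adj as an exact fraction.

NRCS table: residential, 1-acre lots, soil group C → CN(II) = 79
CN(III) from CN(II)=79: (23·79)/(10 + 0.13·79) = 181700/2027 ≈ 89.640

CN_adj = 181700/2027 ≈ 89.640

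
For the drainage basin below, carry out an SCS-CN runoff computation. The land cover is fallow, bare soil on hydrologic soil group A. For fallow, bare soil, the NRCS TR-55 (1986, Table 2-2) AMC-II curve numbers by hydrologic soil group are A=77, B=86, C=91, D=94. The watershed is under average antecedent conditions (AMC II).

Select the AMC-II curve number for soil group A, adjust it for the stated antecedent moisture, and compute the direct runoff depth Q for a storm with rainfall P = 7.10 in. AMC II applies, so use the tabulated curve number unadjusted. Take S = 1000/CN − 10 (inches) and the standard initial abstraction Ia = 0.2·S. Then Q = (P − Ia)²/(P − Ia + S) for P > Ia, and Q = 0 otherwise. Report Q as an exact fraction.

Q = 25070049/5626390 in ≈ 4.456 in

NRCS table: fallow, bare soil, soil group A → CN(II) = 77
AMC II — tabulated CN = 77 applies directly.
Retention S: 1000/CN − 10 with CN=77.000 → S = 230/77 ≈ 2.987 in
Ia = 0.2·(230/77) = 46/77 in ≈ 0.597 in
P − Ia = 7.100 − 0.597 = 5007/770 ≈ 6.503 in (> 0, runoff occurs)
Q = (5007/770)²/((5007/770) + 230/77) = (25070049/592900)/(7307/770) = 25070049/5626390 in ≈ 4.456 in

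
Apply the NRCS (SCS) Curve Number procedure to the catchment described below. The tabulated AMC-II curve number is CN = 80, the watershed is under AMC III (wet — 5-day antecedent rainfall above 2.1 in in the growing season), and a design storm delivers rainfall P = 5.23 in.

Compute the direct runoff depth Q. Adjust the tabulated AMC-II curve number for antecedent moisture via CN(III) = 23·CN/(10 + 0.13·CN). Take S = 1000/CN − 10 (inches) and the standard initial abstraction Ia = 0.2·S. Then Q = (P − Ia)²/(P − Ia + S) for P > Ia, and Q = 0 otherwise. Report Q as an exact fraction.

CN(III) from CN(II)=80: (23·80)/(10 + 0.13·80) = 4600/51 ≈ 90.196
Retention S: 1000/CN − 10 with CN=90.196 → S = 25/23 ≈ 1.087 in
Initial abstraction Ia = S/5 = (25/23)/5 = 5/23 ≈ 0.217 in
P − Ia = 5.230 − 0.217 = 11529/2300 ≈ 5.013 in (> 0, runoff occurs)
Q: (11529/2300)² ÷ (14029/2300) = 132917841/32266700 in (≈ 4.119 in)

Q = 132917841/32266700 in ≈ 4.119 in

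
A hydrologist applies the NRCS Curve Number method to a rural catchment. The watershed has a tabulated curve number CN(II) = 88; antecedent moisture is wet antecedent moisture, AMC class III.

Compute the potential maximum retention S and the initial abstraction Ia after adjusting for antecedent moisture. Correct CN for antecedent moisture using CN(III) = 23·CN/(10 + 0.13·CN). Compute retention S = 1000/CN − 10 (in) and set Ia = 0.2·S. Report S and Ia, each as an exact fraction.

Wet (AMC III): CN(III) = 23·88/(10 + 0.13·88) = 2024/(536/25) = 6325/67 ≈ 94.403
S = 1000/(6325/67) − 10 = 150/253 in ≈ 0.593 in
Initial abstraction Ia = S/5 = (150/253)/5 = 30/253 ≈ 0.119 in

S = 150/253 in ≈ 0.593 in; Ia = 30/253 in ≈ 0.119 in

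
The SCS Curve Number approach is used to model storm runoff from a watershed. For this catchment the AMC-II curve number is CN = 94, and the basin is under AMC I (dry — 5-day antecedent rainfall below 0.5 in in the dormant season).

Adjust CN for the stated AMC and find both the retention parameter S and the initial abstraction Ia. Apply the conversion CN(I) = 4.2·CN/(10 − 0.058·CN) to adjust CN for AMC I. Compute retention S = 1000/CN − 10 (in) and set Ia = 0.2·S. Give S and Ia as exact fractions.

Dry (AMC I): CN(I) = 4.2·94/(10 − 0.058·94) = (1974/5)/(1137/250) = 32900/379 ≈ 86.807
Retention S: 1000/CN − 10 with CN=86.807 → S = 500/329 ≈ 1.520 in
Initial abstraction Ia = S/5 = (500/329)/5 = 100/329 ≈ 0.304 in

S = 500/329 in ≈ 1.520 in; Ia = 100/329 in ≈ 0.304 in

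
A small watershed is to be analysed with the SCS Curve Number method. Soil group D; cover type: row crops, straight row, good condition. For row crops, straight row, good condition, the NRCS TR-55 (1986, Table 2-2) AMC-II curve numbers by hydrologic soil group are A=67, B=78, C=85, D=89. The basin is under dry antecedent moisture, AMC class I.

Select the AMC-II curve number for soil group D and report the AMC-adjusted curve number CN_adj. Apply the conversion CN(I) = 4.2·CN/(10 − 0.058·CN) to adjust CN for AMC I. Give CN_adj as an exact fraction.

NRCS table: row crops, straight row, good condition, soil group D → CN(II) = 89
Dry (AMC I): CN(I) = 4.2·89/(10 − 0.058·89) = (1869/5)/(2419/500) = 186900/2419 ≈ 77.263

CN_adj = 186900/2419 ≈ 77.263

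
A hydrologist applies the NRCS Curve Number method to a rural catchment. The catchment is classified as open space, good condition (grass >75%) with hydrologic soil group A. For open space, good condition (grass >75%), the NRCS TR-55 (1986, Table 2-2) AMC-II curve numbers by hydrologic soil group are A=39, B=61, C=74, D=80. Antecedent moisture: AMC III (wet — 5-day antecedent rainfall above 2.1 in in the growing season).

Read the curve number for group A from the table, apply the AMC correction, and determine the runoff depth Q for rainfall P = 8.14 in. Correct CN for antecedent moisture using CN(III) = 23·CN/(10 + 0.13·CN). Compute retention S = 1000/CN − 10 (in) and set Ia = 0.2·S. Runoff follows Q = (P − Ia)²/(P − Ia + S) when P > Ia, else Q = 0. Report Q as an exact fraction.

NRCS table: open space, good condition (grass >75%), soil group A → CN(II) = 39
CN(III) from CN(II)=39: (23·39)/(10 + 0.13·39) = 89700/1507 ≈ 59.522
Retention S: 1000/CN − 10 with CN=59.522 → S = 6100/897 ≈ 6.800 in
Initial abstraction Ia = S/5 = (6100/897)/5 = 1220/897 ≈ 1.360 in
Excess rainfall: 8.140 − 1.360 = 6.780 in; P > Ia so Q > 0
Q = (304079/44850)²/((304079/44850) + 6100/897) = (92464038241/2011522500)/(609079/44850) = 92464038241/27317193150 in ≈ 3.385 in

Q = 92464038241/27317193150 in ≈ 3.385 in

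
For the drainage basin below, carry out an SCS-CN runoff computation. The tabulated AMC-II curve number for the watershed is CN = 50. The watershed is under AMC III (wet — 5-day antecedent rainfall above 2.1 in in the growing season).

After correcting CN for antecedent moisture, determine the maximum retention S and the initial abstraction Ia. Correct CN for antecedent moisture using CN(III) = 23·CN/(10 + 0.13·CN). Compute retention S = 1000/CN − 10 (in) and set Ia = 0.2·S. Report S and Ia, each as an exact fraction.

S = 100/23 in ≈ 4.348 in; Ia = 20/23 in ≈ 0.870 in

CN(III) from CN(II)=50: (23·50)/(10 + 0.13·50) = 2300/33 ≈ 69.697
Max retention: S = 1000/(2300/33) − 10 = 100/23 in (≈ 4.348 in)
Initial abstraction Ia = S/5 = (100/23)/5 = 20/23 ≈ 0.870 in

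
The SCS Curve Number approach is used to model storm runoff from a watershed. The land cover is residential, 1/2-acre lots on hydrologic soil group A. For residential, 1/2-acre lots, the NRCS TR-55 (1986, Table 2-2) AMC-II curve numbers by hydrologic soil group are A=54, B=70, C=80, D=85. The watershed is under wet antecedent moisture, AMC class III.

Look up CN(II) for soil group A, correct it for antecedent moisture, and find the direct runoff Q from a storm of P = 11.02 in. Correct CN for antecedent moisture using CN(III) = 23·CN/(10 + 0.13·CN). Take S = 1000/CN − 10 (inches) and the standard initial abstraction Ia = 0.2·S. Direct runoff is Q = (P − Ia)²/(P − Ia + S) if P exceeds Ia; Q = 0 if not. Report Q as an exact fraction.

Q = 192571129/25483950 in ≈ 7.557 in

NRCS table: residential, 1/2-acre lots, soil group A → CN(II) = 54
Wet (AMC III): CN(III) = 23·54/(10 + 0.13·54) = 1242/(851/50) = 2700/37 ≈ 72.973
S = 1000/(2700/37) − 10 = 100/27 in ≈ 3.704 in
Ia = 0.2·(100/27) = 20/27 in ≈ 0.741 in
P − Ia = 11.020 − 0.741 = 13877/1350 ≈ 10.279 in (> 0, runoff occurs)
Runoff Q = (P−Ia)²/(P−Ia+S) = (10.279)²/(10.279+3.704) = 192571129/25483950 ≈ 7.557 in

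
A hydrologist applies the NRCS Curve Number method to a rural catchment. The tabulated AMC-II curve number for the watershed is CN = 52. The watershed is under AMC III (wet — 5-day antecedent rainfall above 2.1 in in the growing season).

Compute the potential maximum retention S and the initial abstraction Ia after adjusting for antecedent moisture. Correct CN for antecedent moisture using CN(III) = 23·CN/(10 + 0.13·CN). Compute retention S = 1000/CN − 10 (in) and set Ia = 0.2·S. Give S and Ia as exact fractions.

S = 1200/299 in ≈ 4.013 in; Ia = 240/299 in ≈ 0.803 in

Adjust CN=52 to AMC III: 23·52/(10 + 0.13·52) → 1196 ÷ (419/25) = 29900/419 ≈ 71.360
Retention S: 1000/CN − 10 with CN=71.360 → S = 1200/299 ≈ 4.013 in
Initial abstraction Ia = S/5 = (1200/299)/5 = 240/299 ≈ 0.803 in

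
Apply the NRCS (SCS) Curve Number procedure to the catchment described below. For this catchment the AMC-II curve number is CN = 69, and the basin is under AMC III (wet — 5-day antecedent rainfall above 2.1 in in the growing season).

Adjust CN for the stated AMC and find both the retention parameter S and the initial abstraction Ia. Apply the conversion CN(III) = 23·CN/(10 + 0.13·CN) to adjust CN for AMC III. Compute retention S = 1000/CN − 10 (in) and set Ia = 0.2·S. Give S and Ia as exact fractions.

Wet (AMC III): CN(III) = 23·69/(10 + 0.13·69) = 1587/(1897/100) = 158700/1897 ≈ 83.658
Max retention: S = 1000/(158700/1897) − 10 = 3100/1587 in (≈ 1.953 in)
Ia = 0.2·(3100/1587) = 620/1587 in ≈ 0.391 in

S = 3100/1587 in ≈ 1.953 in; Ia = 620/1587 in ≈ 0.391 in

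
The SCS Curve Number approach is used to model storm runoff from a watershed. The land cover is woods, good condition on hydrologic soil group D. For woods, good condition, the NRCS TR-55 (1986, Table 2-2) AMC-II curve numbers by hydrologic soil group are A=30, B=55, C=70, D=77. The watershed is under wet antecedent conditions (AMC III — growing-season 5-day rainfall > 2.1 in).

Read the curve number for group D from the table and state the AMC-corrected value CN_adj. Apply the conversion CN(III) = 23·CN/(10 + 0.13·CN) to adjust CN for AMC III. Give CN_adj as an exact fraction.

NRCS table: woods, good condition, soil group D → CN(II) = 77
Adjust CN=77 to AMC III: 23·77/(10 + 0.13·77) → 1771 ÷ (2001/100) = 7700/87 ≈ 88.506

CN_adj = 7700/87 ≈ 88.506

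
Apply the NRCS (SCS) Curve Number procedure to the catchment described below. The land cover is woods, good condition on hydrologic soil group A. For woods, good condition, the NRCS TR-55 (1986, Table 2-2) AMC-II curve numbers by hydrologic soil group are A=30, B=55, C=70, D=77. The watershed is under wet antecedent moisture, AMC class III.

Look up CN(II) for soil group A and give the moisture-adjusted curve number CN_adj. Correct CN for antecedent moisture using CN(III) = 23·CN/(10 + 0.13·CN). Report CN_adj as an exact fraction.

NRCS table: woods, good condition, soil group A → CN(II) = 30
CN(III) from CN(II)=30: (23·30)/(10 + 0.13·30) = 6900/139 ≈ 49.640

CN_adj = 6900/139 ≈ 49.640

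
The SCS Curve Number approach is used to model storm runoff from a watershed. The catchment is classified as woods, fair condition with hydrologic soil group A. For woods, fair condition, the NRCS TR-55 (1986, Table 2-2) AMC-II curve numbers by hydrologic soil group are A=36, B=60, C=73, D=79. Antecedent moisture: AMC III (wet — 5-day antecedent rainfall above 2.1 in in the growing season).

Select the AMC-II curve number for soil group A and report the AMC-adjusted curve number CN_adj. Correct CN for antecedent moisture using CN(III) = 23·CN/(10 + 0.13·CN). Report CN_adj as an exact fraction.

NRCS table: woods, fair condition, soil group A → CN(II) = 36
Wet (AMC III): CN(III) = 23·36/(10 + 0.13·36) = 828/(367/25) = 20700/367 ≈ 56.403

CN_adj = 20700/367 ≈ 56.403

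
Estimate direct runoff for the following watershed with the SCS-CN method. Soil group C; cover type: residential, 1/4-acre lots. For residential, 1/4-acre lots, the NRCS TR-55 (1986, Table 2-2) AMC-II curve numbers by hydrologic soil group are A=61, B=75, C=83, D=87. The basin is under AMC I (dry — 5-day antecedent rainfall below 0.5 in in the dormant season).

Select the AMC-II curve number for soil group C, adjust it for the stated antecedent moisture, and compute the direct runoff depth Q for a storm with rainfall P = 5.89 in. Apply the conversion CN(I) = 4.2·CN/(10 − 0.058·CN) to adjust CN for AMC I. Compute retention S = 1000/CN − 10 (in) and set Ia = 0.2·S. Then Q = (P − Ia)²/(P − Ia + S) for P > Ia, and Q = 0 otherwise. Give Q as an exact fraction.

Q = 733809817129/297465086100 in ≈ 2.467 in

NRCS table: residential, 1/4-acre lots, soil group C → CN(II) = 83
CN(I) from CN(II)=83: (4.2·83)/(10 − 0.058·83) = 174300/2593 ≈ 67.219
Max retention: S = 1000/(174300/2593) − 10 = 8500/1743 in (≈ 4.877 in)
Ia = 0.2·(8500/1743) = 1700/1743 in ≈ 0.975 in
Excess rainfall: 5.890 − 0.975 = 4.915 in; P > Ia so Q > 0
Runoff Q = (P−Ia)²/(P−Ia+S) = (4.915)²/(4.915+4.877) = 733809817129/297465086100 ≈ 2.467 in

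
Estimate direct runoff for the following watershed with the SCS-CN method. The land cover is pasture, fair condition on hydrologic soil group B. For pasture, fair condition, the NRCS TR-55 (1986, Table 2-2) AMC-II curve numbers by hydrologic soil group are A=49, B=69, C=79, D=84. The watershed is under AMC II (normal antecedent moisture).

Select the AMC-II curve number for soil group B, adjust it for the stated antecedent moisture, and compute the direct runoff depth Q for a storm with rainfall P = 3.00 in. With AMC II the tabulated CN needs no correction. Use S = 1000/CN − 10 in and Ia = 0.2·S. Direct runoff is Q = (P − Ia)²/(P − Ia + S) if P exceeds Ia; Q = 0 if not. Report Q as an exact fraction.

Q = 4205/6279 in ≈ 0.670 in

NRCS table: pasture, fair condition, soil group B → CN(II) = 69
AMC II — tabulated CN = 69 applies directly.
S = 1000/69 − 10 = 310/69 in ≈ 4.493 in
Initial abstraction Ia = S/5 = (310/69)/5 = 62/69 ≈ 0.899 in
Excess rainfall: 3.000 − 0.899 = 2.101 in; P > Ia so Q > 0
Runoff Q = (P−Ia)²/(P−Ia+S) = (2.101)²/(2.101+4.493) = 4205/6279 ≈ 0.670 in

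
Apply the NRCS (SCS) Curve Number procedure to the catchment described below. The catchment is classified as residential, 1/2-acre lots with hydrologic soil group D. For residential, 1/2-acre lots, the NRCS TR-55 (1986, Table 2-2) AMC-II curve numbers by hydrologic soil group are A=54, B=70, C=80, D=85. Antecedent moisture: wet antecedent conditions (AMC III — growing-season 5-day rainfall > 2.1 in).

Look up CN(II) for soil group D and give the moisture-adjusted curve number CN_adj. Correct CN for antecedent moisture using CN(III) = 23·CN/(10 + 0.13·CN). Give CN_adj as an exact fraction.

CN_adj = 39100/421 ≈ 92.874

NRCS table: residential, 1/2-acre lots, soil group D → CN(II) = 85
Adjust CN=85 to AMC III: 23·85/(10 + 0.13·85) → 1955 ÷ (421/20) = 39100/421 ≈ 92.874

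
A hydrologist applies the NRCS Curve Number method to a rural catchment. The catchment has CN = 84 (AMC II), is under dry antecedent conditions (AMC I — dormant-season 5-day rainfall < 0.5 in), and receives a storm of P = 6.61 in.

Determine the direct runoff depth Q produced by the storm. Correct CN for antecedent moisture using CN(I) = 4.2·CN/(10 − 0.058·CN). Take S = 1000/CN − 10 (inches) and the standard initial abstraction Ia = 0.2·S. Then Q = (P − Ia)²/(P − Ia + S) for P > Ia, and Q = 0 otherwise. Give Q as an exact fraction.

Q = 63252753001/19911194100 in ≈ 3.177 in

Adjust CN=84 to AMC I: 4.2·84/(10 − 0.058·84) → (1764/5) ÷ (641/125) = 44100/641 ≈ 68.799
Max retention: S = 1000/(44100/641) − 10 = 2000/441 in (≈ 4.535 in)
Initial abstraction Ia = S/5 = (2000/441)/5 = 400/441 ≈ 0.907 in
Since P=6.610 > Ia=0.907: effective rainfall P−Ia = 251501/44100 in
Runoff Q = (P−Ia)²/(P−Ia+S) = (5.703)²/(5.703+4.535) = 63252753001/19911194100 ≈ 3.177 in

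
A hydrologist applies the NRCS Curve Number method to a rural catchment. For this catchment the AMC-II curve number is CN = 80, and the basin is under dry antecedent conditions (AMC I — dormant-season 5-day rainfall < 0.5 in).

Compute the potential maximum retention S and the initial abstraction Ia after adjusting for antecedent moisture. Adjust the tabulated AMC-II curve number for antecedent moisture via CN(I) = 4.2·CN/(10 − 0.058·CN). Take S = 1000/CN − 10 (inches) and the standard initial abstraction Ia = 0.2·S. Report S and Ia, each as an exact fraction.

Adjust CN=80 to AMC I: 4.2·80/(10 − 0.058·80) → 336 ÷ (134/25) = 4200/67 ≈ 62.687
Max retention: S = 1000/(4200/67) − 10 = 125/21 in (≈ 5.952 in)
Ia = 0.2S: 0.2·5.952 = 1.190 in (exactly 25/21)

S = 125/21 in ≈ 5.952 in; Ia = 25/21 in ≈ 1.190 in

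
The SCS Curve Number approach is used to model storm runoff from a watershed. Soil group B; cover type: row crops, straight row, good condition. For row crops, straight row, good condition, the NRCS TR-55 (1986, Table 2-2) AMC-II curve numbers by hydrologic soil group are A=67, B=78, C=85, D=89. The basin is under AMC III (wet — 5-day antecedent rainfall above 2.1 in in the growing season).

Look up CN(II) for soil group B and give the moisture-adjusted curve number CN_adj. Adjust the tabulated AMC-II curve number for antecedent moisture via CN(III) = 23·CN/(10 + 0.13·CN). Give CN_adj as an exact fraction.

NRCS table: row crops, straight row, good condition, soil group B → CN(II) = 78
Adjust CN=78 to AMC III: 23·78/(10 + 0.13·78) → 1794 ÷ (1007/50) = 89700/1007 ≈ 89.076

CN_adj = 89700/1007 ≈ 89.076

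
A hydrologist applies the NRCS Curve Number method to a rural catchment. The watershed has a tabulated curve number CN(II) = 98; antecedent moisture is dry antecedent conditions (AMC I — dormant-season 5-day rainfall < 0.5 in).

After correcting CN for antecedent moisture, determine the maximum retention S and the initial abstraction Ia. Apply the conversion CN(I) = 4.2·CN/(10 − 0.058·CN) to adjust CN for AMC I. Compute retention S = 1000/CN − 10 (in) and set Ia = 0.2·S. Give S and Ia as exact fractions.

S = 500/1029 in ≈ 0.486 in; Ia = 100/1029 in ≈ 0.097 in

CN(I) from CN(II)=98: (4.2·98)/(10 − 0.058·98) = 102900/1079 ≈ 95.366
S = 1000/(102900/1079) − 10 = 500/1029 in ≈ 0.486 in
Initial abstraction Ia = S/5 = (500/1029)/5 = 100/1029 ≈ 0.097 in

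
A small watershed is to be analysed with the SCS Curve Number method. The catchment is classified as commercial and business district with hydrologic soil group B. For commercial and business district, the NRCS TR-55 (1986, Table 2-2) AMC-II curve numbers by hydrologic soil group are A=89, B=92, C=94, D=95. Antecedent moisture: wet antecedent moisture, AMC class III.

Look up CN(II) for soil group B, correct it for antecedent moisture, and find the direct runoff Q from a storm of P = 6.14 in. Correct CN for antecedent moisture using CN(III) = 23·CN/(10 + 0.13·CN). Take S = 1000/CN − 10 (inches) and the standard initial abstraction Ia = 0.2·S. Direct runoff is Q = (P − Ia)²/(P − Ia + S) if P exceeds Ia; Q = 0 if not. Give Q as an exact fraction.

Q = 25729122409/4507159350 in ≈ 5.709 in

NRCS table: commercial and business district, soil group B → CN(II) = 92
CN(III) from CN(II)=92: (23·92)/(10 + 0.13·92) = 52900/549 ≈ 96.357
S = 1000/(52900/549) − 10 = 200/529 in ≈ 0.378 in
Ia = 0.2S: 0.2·0.378 = 0.076 in (exactly 40/529)
Since P=6.140 > Ia=0.076: effective rainfall P−Ia = 160403/26450 in
Runoff Q = (P−Ia)²/(P−Ia+S) = (6.064)²/(6.064+0.378) = 25729122409/4507159350 ≈ 5.709 in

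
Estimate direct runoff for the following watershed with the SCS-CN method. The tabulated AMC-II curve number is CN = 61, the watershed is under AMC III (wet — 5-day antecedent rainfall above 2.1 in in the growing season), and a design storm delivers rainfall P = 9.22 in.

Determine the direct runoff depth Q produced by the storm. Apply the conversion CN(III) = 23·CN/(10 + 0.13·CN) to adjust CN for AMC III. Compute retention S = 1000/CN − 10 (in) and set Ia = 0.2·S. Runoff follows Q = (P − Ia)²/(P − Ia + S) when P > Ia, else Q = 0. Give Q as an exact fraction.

CN(III) from CN(II)=61: (23·61)/(10 + 0.13·61) = 140300/1793 ≈ 78.249
S = 1000/(140300/1793) − 10 = 3900/1403 in ≈ 2.780 in
Ia = 0.2·(3900/1403) = 780/1403 in ≈ 0.556 in
Excess rainfall: 9.220 − 0.556 = 8.664 in; P > Ia so Q > 0
Runoff Q = (P−Ia)²/(P−Ia+S) = (8.664)²/(8.664+2.780) = 369400175089/56315227450 ≈ 6.560 in

Q = 369400175089/56315227450 in ≈ 6.560 in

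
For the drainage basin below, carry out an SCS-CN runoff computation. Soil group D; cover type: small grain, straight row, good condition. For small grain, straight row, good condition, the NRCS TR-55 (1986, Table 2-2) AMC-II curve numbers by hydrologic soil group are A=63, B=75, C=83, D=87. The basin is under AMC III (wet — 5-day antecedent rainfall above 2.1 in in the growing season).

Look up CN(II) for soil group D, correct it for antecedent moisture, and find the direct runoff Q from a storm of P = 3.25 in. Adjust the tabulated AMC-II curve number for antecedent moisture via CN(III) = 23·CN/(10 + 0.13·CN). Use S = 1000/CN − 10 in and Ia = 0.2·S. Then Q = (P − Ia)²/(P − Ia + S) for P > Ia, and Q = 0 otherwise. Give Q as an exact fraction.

NRCS table: small grain, straight row, good condition, soil group D → CN(II) = 87
Adjust CN=87 to AMC III: 23·87/(10 + 0.13·87) → 2001 ÷ (2131/100) = 200100/2131 ≈ 93.900
S = 1000/(200100/2131) − 10 = 1300/2001 in ≈ 0.650 in
Ia = 0.2S: 0.2·0.650 = 0.130 in (exactly 260/2001)
P − Ia = 3.250 − 0.130 = 24973/8004 ≈ 3.120 in (> 0, runoff occurs)
Q = (24973/8004)²/((24973/8004) + 1300/2001) = (623650729/64064016)/(30173/8004) = 47973133/18577284 in ≈ 2.582 in

Q = 47973133/18577284 in ≈ 2.582 in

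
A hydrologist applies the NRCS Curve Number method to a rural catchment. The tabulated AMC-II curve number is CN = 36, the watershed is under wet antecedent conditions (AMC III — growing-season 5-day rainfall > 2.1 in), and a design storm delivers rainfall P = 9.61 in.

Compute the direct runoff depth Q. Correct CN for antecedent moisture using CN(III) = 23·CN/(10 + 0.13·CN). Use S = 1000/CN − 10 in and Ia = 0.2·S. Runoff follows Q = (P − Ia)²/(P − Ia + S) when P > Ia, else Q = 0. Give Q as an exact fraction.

Wet (AMC III): CN(III) = 23·36/(10 + 0.13·36) = 828/(367/25) = 20700/367 ≈ 56.403
Retention S: 1000/CN − 10 with CN=56.403 → S = 1600/207 ≈ 7.729 in
Ia = 0.2S: 0.2·7.729 = 1.546 in (exactly 320/207)
Excess rainfall: 9.610 − 1.546 = 8.064 in; P > Ia so Q > 0
Runoff Q = (P−Ia)²/(P−Ia+S) = (8.064)²/(8.064+7.729) = 27864623329/6767388900 ≈ 4.117 in

Q = 27864623329/6767388900 in ≈ 4.117 in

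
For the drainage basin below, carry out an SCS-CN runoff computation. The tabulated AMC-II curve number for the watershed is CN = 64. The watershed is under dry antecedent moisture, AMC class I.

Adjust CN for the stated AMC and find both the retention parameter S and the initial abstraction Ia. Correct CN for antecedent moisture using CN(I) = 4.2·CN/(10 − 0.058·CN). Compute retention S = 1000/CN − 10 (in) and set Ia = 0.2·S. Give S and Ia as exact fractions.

S = 375/28 in ≈ 13.393 in; Ia = 75/28 in ≈ 2.679 in

CN(I) from CN(II)=64: (4.2·64)/(10 − 0.058·64) = 5600/131 ≈ 42.748
Max retention: S = 1000/(5600/131) − 10 = 375/28 in (≈ 13.393 in)
Ia = 0.2·(375/28) = 75/28 in ≈ 2.679 in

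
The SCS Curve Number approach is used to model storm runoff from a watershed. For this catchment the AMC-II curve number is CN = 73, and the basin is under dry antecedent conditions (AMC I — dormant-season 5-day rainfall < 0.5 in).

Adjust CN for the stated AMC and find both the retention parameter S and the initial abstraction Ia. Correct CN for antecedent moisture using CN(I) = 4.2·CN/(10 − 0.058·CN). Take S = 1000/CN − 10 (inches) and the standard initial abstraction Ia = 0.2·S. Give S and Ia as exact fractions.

Dry (AMC I): CN(I) = 4.2·73/(10 − 0.058·73) = (1533/5)/(2883/500) = 51100/961 ≈ 53.174
Retention S: 1000/CN − 10 with CN=53.174 → S = 4500/511 ≈ 8.806 in
Ia = 0.2·(4500/511) = 900/511 in ≈ 1.761 in

S = 4500/511 in ≈ 8.806 in; Ia = 900/511 in ≈ 1.761 in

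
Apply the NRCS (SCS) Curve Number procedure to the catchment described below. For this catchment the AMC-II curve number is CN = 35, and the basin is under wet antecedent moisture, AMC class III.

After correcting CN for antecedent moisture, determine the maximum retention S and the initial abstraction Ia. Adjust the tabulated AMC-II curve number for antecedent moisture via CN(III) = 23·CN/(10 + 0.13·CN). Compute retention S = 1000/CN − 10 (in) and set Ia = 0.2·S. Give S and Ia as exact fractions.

Adjust CN=35 to AMC III: 23·35/(10 + 0.13·35) → 805 ÷ (291/20) = 16100/291 ≈ 55.326
S = 1000/(16100/291) − 10 = 1300/161 in ≈ 8.075 in
Ia = 0.2S: 0.2·8.075 = 1.615 in (exactly 260/161)

S = 1300/161 in ≈ 8.075 in; Ia = 260/161 in ≈ 1.615 in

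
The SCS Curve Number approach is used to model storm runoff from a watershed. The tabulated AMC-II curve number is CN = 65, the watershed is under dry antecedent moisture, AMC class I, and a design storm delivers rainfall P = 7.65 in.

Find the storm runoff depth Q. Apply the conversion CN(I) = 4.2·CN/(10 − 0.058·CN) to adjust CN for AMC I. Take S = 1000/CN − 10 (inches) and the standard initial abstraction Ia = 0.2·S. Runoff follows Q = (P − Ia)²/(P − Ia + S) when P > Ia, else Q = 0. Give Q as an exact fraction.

Dry (AMC I): CN(I) = 4.2·65/(10 − 0.058·65) = 273/(623/100) = 3900/89 ≈ 43.820
S = 1000/(3900/89) − 10 = 500/39 in ≈ 12.821 in
Ia = 0.2·(500/39) = 100/39 in ≈ 2.564 in
Since P=7.650 > Ia=2.564: effective rainfall P−Ia = 3967/780 in
Q: (3967/780)² ÷ (13967/780) = 15737089/10894260 in (≈ 1.445 in)

Q = 15737089/10894260 in ≈ 1.445 in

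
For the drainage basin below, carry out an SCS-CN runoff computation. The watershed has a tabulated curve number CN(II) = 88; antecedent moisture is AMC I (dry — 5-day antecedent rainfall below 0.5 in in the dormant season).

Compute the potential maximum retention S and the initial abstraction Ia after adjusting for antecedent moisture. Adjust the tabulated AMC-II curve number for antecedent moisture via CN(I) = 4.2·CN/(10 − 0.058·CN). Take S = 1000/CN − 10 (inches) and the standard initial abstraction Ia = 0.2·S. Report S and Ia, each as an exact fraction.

S = 250/77 in ≈ 3.247 in; Ia = 50/77 in ≈ 0.649 in

Adjust CN=88 to AMC I: 4.2·88/(10 − 0.058·88) → (1848/5) ÷ (612/125) = 3850/51 ≈ 75.490
Max retention: S = 1000/(3850/51) − 10 = 250/77 in (≈ 3.247 in)
Ia = 0.2S: 0.2·3.247 = 0.649 in (exactly 50/77)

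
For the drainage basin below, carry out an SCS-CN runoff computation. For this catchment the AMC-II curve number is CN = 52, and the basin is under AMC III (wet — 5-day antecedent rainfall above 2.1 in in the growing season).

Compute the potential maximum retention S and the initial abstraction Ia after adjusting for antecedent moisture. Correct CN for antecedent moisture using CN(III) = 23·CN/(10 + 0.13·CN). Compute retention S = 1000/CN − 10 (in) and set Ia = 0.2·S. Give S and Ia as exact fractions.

CN(III) from CN(II)=52: (23·52)/(10 + 0.13·52) = 29900/419 ≈ 71.360
Retention S: 1000/CN − 10 with CN=71.360 → S = 1200/299 ≈ 4.013 in
Initial abstraction Ia = S/5 = (1200/299)/5 = 240/299 ≈ 0.803 in

S = 1200/299 in ≈ 4.013 in; Ia = 240/299 in ≈ 0.803 in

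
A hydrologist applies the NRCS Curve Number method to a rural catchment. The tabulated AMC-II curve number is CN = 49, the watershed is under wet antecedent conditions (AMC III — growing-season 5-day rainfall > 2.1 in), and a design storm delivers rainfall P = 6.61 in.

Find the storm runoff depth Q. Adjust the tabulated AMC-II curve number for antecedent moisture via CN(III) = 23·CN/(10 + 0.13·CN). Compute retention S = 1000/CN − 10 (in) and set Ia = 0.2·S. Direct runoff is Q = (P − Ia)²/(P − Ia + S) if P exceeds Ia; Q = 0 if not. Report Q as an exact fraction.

Q = 413380844809/129937126900 in ≈ 3.181 in

Wet (AMC III): CN(III) = 23·49/(10 + 0.13·49) = 1127/(1637/100) = 112700/1637 ≈ 68.845
Retention S: 1000/CN − 10 with CN=68.845 → S = 5100/1127 ≈ 4.525 in
Initial abstraction Ia = S/5 = (5100/1127)/5 = 1020/1127 ≈ 0.905 in
Since P=6.610 > Ia=0.905: effective rainfall P−Ia = 642947/112700 in
Runoff Q = (P−Ia)²/(P−Ia+S) = (5.705)²/(5.705+4.525) = 413380844809/129937126900 ≈ 3.181 in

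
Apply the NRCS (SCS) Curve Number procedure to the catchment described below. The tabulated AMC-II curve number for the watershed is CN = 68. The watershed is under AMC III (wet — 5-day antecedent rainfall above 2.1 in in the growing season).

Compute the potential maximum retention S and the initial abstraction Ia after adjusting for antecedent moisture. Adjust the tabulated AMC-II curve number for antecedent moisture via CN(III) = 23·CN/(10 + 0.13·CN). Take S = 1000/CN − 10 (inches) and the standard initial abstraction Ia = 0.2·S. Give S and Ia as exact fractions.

S = 800/391 in ≈ 2.046 in; Ia = 160/391 in ≈ 0.409 in

Adjust CN=68 to AMC III: 23·68/(10 + 0.13·68) → 1564 ÷ (471/25) = 39100/471 ≈ 83.015
Max retention: S = 1000/(39100/471) − 10 = 800/391 in (≈ 2.046 in)
Ia = 0.2S: 0.2·2.046 = 0.409 in (exactly 160/391)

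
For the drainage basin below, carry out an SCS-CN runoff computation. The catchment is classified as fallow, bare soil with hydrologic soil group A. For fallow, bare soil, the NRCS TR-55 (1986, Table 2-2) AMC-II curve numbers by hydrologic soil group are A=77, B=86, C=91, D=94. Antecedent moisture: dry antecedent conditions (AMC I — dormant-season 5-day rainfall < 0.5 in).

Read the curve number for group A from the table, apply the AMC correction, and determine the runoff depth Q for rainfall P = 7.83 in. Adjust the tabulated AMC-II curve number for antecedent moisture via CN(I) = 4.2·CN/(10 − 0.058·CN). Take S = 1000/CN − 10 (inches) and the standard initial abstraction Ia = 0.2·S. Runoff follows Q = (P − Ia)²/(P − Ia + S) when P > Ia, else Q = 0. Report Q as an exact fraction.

NRCS table: fallow, bare soil, soil group A → CN(II) = 77
Adjust CN=77 to AMC I: 4.2·77/(10 − 0.058·77) → (1617/5) ÷ (2767/500) = 161700/2767 ≈ 58.439
Max retention: S = 1000/(161700/2767) − 10 = 11500/1617 in (≈ 7.112 in)
Ia = 0.2S: 0.2·7.112 = 1.422 in (exactly 2300/1617)
P − Ia = 7.830 − 1.422 = 1036111/161700 ≈ 6.408 in (> 0, runoff occurs)
Q = (1036111/161700)²/((1036111/161700) + 11500/1617) = (1073526004321/26146890000)/(2186111/161700) = 1073526004321/353494148700 in ≈ 3.037 in

Q = 1073526004321/353494148700 in ≈ 3.037 in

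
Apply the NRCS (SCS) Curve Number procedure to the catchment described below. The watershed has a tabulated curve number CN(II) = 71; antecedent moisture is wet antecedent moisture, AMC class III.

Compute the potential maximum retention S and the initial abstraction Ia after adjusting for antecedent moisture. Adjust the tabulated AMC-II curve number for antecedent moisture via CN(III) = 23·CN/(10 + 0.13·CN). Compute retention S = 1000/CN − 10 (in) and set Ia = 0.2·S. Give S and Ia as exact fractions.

Adjust CN=71 to AMC III: 23·71/(10 + 0.13·71) → 1633 ÷ (1923/100) = 163300/1923 ≈ 84.919
Max retention: S = 1000/(163300/1923) − 10 = 2900/1633 in (≈ 1.776 in)
Initial abstraction Ia = S/5 = (2900/1633)/5 = 580/1633 ≈ 0.355 in

S = 2900/1633 in ≈ 1.776 in; Ia = 580/1633 in ≈ 0.355 in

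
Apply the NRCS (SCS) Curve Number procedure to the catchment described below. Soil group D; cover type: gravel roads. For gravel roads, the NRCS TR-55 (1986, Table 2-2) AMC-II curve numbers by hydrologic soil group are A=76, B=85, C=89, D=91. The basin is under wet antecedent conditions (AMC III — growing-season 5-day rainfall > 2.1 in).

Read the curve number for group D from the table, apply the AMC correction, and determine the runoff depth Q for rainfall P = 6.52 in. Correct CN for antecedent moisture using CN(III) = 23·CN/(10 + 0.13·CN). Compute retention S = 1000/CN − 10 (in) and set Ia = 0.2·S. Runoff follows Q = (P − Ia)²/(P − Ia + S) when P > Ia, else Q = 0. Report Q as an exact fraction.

NRCS table: gravel roads, soil group D → CN(II) = 91
Adjust CN=91 to AMC III: 23·91/(10 + 0.13·91) → 2093 ÷ (2183/100) = 209300/2183 ≈ 95.877
Retention S: 1000/CN − 10 with CN=95.877 → S = 900/2093 ≈ 0.430 in
Ia = 0.2S: 0.2·0.430 = 0.086 in (exactly 180/2093)
Since P=6.520 > Ia=0.086: effective rainfall P−Ia = 336659/52325 in
Q: (336659/52325)² ÷ (359159/52325) = 113339282281/18792994675 in (≈ 6.031 in)

Q = 113339282281/18792994675 in ≈ 6.031 in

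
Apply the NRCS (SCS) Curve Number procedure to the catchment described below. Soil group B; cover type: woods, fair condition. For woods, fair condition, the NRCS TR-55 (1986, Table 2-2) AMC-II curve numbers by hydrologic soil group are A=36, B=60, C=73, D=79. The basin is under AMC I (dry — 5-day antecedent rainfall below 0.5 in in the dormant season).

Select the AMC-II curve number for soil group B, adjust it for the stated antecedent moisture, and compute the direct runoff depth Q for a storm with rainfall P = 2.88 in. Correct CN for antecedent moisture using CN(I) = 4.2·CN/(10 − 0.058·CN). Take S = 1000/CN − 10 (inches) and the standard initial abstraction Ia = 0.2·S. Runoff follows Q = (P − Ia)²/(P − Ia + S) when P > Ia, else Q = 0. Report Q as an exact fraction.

Q = 0 in ≈ 0.000 in

NRCS table: woods, fair condition, soil group B → CN(II) = 60
CN(I) from CN(II)=60: (4.2·60)/(10 − 0.058·60) = 6300/163 ≈ 38.650
Retention S: 1000/CN − 10 with CN=38.650 → S = 1000/63 ≈ 15.873 in
Initial abstraction Ia = S/5 = (1000/63)/5 = 200/63 ≈ 3.175 in
P = 2.880 ≤ Ia = 3.175 in: entire storm abstracted, Q = 0.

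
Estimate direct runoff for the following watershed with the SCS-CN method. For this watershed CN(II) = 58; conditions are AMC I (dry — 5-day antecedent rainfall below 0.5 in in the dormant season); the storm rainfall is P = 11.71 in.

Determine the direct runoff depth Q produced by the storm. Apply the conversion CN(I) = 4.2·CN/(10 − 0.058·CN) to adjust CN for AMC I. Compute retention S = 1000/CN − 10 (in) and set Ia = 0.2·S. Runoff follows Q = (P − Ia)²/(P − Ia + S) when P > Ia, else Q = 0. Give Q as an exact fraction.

CN(I) from CN(II)=58: (4.2·58)/(10 − 0.058·58) = 2900/79 ≈ 36.709
Retention S: 1000/CN − 10 with CN=36.709 → S = 500/29 ≈ 17.241 in
Ia = 0.2S: 0.2·17.241 = 3.448 in (exactly 100/29)
Since P=11.710 > Ia=3.448: effective rainfall P−Ia = 23959/2900 in
Q: (23959/2900)² ÷ (73959/2900) = 574033681/214481100 in (≈ 2.676 in)

Q = 574033681/214481100 in ≈ 2.676 in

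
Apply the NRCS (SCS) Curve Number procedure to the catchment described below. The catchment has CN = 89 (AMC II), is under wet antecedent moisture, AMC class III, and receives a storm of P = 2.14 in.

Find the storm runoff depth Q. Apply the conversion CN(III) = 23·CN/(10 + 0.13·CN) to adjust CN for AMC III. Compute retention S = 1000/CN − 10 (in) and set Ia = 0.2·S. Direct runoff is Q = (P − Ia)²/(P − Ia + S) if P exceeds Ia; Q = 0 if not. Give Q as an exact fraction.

Q = 43276064841/26921018150 in ≈ 1.608 in

Adjust CN=89 to AMC III: 23·89/(10 + 0.13·89) → 2047 ÷ (2157/100) = 204700/2157 ≈ 94.900
S = 1000/(204700/2157) − 10 = 1100/2047 in ≈ 0.537 in
Initial abstraction Ia = S/5 = (1100/2047)/5 = 220/2047 ≈ 0.107 in
Excess rainfall: 2.140 − 0.107 = 2.033 in; P > Ia so Q > 0
Q = (208029/102350)²/((208029/102350) + 1100/2047) = (43276064841/10475522500)/(263029/102350) = 43276064841/26921018150 in ≈ 1.608 in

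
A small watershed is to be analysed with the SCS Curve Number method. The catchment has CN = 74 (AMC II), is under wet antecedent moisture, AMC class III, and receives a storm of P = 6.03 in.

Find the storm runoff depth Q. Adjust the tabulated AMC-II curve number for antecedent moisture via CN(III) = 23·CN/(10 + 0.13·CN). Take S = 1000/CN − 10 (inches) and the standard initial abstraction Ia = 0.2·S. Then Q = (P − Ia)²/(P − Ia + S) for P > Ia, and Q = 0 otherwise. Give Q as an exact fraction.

Adjust CN=74 to AMC III: 23·74/(10 + 0.13·74) → 1702 ÷ (981/50) = 85100/981 ≈ 86.748
Retention S: 1000/CN − 10 with CN=86.748 → S = 1300/851 ≈ 1.528 in
Ia = 0.2·(1300/851) = 260/851 in ≈ 0.306 in
Since P=6.030 > Ia=0.306: effective rainfall P−Ia = 487153/85100 in
Runoff Q = (P−Ia)²/(P−Ia+S) = (5.724)²/(5.724+1.528) = 237318045409/52519720300 ≈ 4.519 in

Q = 237318045409/52519720300 in ≈ 4.519 in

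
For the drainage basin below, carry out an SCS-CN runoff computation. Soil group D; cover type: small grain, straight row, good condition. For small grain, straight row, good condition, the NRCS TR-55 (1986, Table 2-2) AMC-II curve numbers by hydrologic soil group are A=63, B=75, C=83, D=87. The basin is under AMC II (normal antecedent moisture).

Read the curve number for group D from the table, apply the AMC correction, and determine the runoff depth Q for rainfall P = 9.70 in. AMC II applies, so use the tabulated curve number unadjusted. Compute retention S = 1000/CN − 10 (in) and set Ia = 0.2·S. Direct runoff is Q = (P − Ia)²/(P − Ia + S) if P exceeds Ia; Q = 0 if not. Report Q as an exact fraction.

Q = 66896041/8246730 in ≈ 8.112 in

NRCS table: small grain, straight row, good condition, soil group D → CN(II) = 87
Average conditions: CN = 87 (no AMC adjustment).
Retention S: 1000/CN − 10 with CN=87.000 → S = 130/87 ≈ 1.494 in
Ia = 0.2S: 0.2·1.494 = 0.299 in (exactly 26/87)
Excess rainfall: 9.700 − 0.299 = 9.401 in; P > Ia so Q > 0
Runoff Q = (P−Ia)²/(P−Ia+S) = (9.401)²/(9.401+1.494) = 66896041/8246730 ≈ 8.112 in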